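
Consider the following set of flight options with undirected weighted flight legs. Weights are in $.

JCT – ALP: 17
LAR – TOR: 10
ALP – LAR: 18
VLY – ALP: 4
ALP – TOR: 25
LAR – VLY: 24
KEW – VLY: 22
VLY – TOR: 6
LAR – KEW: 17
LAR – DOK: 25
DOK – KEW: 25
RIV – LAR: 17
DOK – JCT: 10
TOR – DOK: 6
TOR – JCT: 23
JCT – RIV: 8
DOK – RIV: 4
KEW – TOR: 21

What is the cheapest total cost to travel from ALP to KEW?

$26

Candidate routes:
ALP–VLY–KEW: 4+22 = 26
ALP–VLY–TOR–KEW: 4+6+21 = 31
Cheapest is ALP–VLY–KEW at $26.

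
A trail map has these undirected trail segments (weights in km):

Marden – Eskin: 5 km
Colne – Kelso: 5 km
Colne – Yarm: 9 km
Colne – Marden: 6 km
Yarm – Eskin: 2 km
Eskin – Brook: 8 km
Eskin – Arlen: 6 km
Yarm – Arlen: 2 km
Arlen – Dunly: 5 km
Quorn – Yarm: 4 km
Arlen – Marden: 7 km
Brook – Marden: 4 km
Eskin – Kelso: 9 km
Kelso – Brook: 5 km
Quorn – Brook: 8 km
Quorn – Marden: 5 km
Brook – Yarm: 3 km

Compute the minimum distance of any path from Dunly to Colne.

16 km

Shortest distances from Dunly:
Dunly: 0
Arlen: 5  (via Dunly)
Yarm: 7  (via Arlen)
Eskin: 9  (via Yarm)
Brook: 10  (via Yarm)
Quorn: 11  (via Yarm)
Marden: 12  (via Arlen)
Kelso: 15  (via Brook)
Colne: 16  (via Yarm)
Shortest route: Dunly → Arlen → Yarm → Colne = 16 km.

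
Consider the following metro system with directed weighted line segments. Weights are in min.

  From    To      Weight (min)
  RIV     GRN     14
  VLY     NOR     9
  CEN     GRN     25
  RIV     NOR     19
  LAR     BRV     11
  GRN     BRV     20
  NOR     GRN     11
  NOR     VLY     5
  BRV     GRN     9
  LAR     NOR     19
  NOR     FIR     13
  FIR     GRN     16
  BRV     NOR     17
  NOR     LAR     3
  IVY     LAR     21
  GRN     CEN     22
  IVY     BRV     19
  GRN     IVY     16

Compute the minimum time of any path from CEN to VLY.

67 min

Running Dijkstra from CEN:
CEN: 0
GRN: 25  (via CEN)
IVY: 41  (via GRN)
BRV: 45  (via GRN)
NOR: 62  (via BRV)
LAR: 62  (via IVY)
VLY: 67  (via NOR)
Shortest route: CEN → GRN → BRV → NOR → VLY = 67 min.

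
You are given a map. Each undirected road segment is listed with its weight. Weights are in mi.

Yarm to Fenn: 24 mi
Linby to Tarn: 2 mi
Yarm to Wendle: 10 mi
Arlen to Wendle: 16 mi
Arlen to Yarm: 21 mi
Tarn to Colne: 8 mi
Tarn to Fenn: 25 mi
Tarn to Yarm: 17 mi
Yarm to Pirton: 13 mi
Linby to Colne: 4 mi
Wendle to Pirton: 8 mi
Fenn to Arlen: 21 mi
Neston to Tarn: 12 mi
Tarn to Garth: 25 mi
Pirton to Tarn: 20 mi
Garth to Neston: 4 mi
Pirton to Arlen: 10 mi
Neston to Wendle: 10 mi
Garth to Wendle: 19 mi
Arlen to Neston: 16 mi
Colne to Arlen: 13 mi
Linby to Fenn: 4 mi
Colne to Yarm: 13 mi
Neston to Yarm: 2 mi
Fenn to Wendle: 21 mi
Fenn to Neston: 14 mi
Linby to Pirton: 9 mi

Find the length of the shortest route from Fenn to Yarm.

Settle nodes by increasing distance from Fenn:
Fenn: 0
Linby: 4  (via Fenn)
Tarn: 6  (via Linby)
Colne: 8  (via Linby)
Pirton: 13  (via Linby)
Neston: 14  (via Fenn)
Yarm: 16  (via Neston)
Shortest route: Fenn–Neston–Yarm = 16 mi.

16 mi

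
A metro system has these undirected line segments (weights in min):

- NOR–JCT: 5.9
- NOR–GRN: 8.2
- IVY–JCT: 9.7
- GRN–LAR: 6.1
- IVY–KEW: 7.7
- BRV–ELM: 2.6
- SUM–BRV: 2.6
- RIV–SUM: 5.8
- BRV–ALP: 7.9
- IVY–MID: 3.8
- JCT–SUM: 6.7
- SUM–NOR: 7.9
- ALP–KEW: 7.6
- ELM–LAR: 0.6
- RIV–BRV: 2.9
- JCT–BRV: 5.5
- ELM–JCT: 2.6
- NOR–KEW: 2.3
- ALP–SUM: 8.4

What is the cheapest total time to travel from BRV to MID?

18.7 min

Enumerating some paths:
BRV - JCT - IVY - MID: 5.5+9.7+3.8 = 19
BRV - ELM - JCT - IVY - MID: 2.6+2.6+9.7+3.8 = 18.7
The minimum is 18.7 min via BRV - ELM - JCT - IVY - MID.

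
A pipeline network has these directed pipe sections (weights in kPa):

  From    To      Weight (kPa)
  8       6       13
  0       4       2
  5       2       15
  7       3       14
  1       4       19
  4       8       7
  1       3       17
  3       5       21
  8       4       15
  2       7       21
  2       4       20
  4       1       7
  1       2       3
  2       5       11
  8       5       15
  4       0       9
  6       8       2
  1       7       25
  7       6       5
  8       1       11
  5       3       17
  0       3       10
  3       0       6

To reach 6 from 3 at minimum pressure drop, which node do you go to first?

0

Candidate routes:
3 → 0 → 4 → 8 → 1 → 2 → 7 → 6: 6+2+7+11+3+21+5 = 55
3 → 0 → 4 → 8 → 6: 6+2+7+13 = 28
3 → 0 → 4 → 1 → 7 → 6: 6+2+7+25+5 = 45
3 → 0 → 4 → 1 → 2 → 7 → 6: 6+2+7+3+21+5 = 44
The minimum is 28 kPa via 3 → 0 → 4 → 8 → 6.
So from 3 the first move is to 0.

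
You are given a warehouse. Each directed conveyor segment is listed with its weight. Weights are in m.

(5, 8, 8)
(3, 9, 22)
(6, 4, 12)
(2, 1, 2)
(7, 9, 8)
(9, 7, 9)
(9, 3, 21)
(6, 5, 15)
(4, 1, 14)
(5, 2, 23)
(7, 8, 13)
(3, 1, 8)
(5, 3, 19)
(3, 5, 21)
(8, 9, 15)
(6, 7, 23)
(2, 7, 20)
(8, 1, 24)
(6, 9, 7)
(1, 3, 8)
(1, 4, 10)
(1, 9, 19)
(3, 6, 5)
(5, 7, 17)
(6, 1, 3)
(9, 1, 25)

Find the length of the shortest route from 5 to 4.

35 m

Running Dijkstra from 5:
5: 0
8: 8  (via 5)
7: 17  (via 5)
3: 19  (via 5)
2: 23  (via 5)
9: 23  (via 8)
6: 24  (via 3)
1: 25  (via 2)
4: 35  (via 1)
Shortest route: 5 → 2 → 1 → 4 = 35 m.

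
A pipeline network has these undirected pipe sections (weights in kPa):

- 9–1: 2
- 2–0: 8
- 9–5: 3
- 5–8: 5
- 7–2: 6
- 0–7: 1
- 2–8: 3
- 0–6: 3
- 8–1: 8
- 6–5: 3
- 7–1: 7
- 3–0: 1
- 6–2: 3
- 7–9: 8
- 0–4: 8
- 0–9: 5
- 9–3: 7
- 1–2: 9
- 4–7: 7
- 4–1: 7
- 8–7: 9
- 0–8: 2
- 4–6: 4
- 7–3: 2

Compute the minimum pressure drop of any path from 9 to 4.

9 kPa

Shortest distances from 9:
9: 0
1: 2  (via 9)
5: 3  (via 9)
0: 5  (via 9)
3: 6  (via 0)
6: 6  (via 5)
7: 6  (via 0)
8: 7  (via 0)
2: 9  (via 6)
4: 9  (via 1)
Shortest route: 9–1–4 = 9 kPa.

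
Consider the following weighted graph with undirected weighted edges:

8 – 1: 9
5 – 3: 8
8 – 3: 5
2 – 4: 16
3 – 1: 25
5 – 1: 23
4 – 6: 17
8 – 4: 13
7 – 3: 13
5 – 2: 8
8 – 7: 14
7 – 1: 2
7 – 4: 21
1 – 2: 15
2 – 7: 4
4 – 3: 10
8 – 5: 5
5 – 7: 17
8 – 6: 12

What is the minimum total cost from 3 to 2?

16

Settle nodes by increasing distance from 3:
3: 0
8: 5  (via 3)
5: 8  (via 3)
4: 10  (via 3)
7: 13  (via 3)
1: 14  (via 8)
2: 16  (via 5)
Shortest route: 3 → 5 → 2 = 16.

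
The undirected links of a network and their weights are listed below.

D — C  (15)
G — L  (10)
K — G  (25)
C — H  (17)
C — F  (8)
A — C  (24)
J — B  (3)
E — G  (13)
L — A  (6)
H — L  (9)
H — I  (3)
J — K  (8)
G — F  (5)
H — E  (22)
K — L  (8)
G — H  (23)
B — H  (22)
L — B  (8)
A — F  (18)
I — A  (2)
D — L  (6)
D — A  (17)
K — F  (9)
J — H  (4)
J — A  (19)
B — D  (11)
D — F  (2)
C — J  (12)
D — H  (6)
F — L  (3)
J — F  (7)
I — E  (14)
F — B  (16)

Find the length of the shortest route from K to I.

Enumerating some paths:
K–J–H–I: 8+4+3 = 15
K–L–A–I: 8+6+2 = 16
K–L–H–I: 8+9+3 = 20
The minimum is 15 via K–J–H–I.

15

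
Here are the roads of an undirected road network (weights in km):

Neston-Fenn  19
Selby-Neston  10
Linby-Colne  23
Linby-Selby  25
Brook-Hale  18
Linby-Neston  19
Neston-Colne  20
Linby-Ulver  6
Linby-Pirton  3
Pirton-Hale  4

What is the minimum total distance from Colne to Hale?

30 km

Enumerating some paths:
Colne–Linby–Pirton–Hale: 23+3+4 = 30
Colne–Neston–Selby–Linby–Pirton–Hale: 20+10+25+3+4 = 62
Colne–Neston–Linby–Pirton–Hale: 20+19+3+4 = 46
The minimum is 30 km via Colne–Linby–Pirton–Hale.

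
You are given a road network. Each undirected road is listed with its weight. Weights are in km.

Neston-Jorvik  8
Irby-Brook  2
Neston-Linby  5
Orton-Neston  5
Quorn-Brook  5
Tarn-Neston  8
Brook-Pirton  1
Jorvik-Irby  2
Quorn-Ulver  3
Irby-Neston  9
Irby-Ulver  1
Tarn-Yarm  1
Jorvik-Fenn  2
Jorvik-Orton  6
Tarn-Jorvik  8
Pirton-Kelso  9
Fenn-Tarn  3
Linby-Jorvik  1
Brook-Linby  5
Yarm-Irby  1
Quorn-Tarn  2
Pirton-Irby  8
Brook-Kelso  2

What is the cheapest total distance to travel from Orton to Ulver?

9 km

Enumerating some paths:
Orton - Jorvik - Irby - Ulver: 6+2+1 = 9
Orton - Neston - Linby - Jorvik - Irby - Ulver: 5+5+1+2+1 = 14
Cheapest is Orton - Jorvik - Irby - Ulver at 9 km.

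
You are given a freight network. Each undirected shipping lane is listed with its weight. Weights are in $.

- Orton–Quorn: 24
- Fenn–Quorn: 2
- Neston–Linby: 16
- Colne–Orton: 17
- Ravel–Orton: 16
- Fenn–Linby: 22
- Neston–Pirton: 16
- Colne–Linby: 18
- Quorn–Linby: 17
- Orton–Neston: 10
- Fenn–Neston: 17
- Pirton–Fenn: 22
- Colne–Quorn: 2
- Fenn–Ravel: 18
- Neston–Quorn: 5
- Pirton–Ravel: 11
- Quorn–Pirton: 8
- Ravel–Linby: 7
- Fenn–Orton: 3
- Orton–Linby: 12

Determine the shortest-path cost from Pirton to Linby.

$18

Settle nodes by increasing distance from Pirton:
Pirton: 0
Quorn: 8  (via Pirton)
Colne: 10  (via Quorn)
Fenn: 10  (via Quorn)
Ravel: 11  (via Pirton)
Orton: 13  (via Fenn)
Neston: 13  (via Quorn)
Linby: 18  (via Ravel)
Shortest route: Pirton–Ravel–Linby = $18.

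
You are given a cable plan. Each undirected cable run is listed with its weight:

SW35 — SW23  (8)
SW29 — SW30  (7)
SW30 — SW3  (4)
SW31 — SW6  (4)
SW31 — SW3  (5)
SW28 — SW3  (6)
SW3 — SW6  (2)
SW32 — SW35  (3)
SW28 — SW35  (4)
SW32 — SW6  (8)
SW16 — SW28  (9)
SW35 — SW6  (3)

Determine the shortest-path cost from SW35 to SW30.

9

Settle nodes by increasing distance from SW35:
SW35: 0
SW32: 3  (via SW35)
SW6: 3  (via SW35)
SW28: 4  (via SW35)
SW3: 5  (via SW6)
SW31: 7  (via SW6)
SW23: 8  (via SW35)
SW30: 9  (via SW3)
Shortest route: SW35 → SW6 → SW3 → SW30 = 9.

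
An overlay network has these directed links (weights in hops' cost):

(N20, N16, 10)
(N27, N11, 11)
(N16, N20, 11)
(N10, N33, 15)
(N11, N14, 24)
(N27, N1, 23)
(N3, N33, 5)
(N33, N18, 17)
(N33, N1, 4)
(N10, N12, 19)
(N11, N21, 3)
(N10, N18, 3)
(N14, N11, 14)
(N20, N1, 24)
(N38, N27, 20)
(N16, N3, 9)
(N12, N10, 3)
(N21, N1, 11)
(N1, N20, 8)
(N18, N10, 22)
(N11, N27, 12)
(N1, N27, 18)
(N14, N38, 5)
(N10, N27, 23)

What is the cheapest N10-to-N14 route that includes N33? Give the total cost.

Shortest N10→N33: N10 → N33 = 15
Best N33 to N14: N33 → N1 → N27 → N11 → N14 costing 57
Total via N33: 15 + 57 = 72 hops' cost.

72 hops' cost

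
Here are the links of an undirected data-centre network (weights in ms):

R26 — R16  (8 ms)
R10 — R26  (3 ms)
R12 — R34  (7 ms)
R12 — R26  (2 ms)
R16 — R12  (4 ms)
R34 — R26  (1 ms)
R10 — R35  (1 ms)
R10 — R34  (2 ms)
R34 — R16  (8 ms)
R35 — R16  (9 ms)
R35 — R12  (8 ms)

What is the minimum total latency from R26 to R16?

Enumerating some paths:
R26 - R16: 8 = 8
R26 - R34 - R16: 1+8 = 9
R26 - R12 - R16: 2+4 = 6
Cheapest is R26 - R12 - R16 at 6 ms.

6 ms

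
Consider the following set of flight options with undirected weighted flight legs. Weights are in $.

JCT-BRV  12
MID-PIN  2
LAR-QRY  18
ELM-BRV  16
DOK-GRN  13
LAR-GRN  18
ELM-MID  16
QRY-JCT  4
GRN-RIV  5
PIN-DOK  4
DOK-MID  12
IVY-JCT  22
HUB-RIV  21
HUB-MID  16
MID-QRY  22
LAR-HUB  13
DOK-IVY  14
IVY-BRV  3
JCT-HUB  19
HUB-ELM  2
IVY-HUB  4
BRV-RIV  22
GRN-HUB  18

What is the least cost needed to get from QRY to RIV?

Enumerating some paths:
QRY - LAR - GRN - RIV: 18+18+5 = 41
QRY - JCT - BRV - RIV: 4+12+22 = 38
QRY - JCT - BRV - IVY - HUB - RIV: 4+12+3+4+21 = 44
The minimum is $38 via QRY - JCT - BRV - RIV.

$38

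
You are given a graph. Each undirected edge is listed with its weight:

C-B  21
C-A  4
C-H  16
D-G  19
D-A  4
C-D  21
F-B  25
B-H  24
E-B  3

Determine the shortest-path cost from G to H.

Running Dijkstra from G:
G: 0
D: 19  (via G)
A: 23  (via D)
C: 27  (via A)
H: 43  (via C)
Shortest route: G → D → A → C → H = 43.

43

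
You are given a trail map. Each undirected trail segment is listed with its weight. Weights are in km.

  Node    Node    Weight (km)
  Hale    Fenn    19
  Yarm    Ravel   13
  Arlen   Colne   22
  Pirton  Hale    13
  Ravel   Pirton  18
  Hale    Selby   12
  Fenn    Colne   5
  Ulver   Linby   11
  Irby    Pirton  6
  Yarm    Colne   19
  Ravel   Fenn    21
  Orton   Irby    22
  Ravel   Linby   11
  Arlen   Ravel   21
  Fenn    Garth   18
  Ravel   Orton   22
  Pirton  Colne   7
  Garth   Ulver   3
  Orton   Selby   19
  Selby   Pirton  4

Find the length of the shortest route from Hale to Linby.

Settle nodes by increasing distance from Hale:
Hale: 0
Selby: 12  (via Hale)
Pirton: 13  (via Hale)
Irby: 19  (via Pirton)
Fenn: 19  (via Hale)
Colne: 20  (via Pirton)
Ravel: 31  (via Pirton)
Orton: 31  (via Selby)
Garth: 37  (via Fenn)
Yarm: 39  (via Colne)
Ulver: 40  (via Garth)
Linby: 42  (via Ravel)
Shortest route: Hale–Pirton–Ravel–Linby = 42 km.

42 km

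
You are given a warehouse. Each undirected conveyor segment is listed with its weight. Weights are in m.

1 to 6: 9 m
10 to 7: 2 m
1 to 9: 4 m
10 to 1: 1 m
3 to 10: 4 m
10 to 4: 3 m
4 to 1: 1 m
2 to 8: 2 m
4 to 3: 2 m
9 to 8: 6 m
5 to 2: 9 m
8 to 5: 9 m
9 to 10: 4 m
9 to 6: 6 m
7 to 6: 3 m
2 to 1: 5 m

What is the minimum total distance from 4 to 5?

15 m

Enumerating some paths:
4 - 1 - 2 - 5: 1+5+9 = 15
4 - 1 - 2 - 8 - 5: 1+5+2+9 = 17
Cheapest is 4 - 1 - 2 - 5 at 15 m.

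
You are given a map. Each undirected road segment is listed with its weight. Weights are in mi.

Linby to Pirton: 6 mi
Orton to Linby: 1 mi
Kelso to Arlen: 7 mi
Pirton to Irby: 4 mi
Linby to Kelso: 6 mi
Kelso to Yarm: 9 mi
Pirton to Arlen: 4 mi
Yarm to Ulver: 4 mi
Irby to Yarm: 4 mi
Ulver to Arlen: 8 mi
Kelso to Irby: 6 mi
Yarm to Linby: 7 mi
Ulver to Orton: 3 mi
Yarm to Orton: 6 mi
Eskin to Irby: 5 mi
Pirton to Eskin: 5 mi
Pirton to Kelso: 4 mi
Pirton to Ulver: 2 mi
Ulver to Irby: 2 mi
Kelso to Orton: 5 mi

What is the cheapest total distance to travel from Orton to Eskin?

Enumerating some paths:
Orton - Ulver - Pirton - Eskin: 3+2+5 = 10
Orton - Linby - Pirton - Eskin: 1+6+5 = 12
Cheapest is Orton - Ulver - Pirton - Eskin at 10 mi.

10 mi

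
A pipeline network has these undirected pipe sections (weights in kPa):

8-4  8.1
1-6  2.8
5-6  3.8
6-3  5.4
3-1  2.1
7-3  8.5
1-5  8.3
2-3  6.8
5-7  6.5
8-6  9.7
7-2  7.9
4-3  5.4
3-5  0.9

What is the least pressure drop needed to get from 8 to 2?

20.3 kPa

Running Dijkstra from 8:
8: 0
4: 8.1  (via 8)
6: 9.7  (via 8)
1: 12.5  (via 6)
3: 13.5  (via 4)
5: 13.5  (via 6)
7: 20  (via 5)
2: 20.3  (via 3)
Shortest route: 8 → 4 → 3 → 2 = 20.3 kPa.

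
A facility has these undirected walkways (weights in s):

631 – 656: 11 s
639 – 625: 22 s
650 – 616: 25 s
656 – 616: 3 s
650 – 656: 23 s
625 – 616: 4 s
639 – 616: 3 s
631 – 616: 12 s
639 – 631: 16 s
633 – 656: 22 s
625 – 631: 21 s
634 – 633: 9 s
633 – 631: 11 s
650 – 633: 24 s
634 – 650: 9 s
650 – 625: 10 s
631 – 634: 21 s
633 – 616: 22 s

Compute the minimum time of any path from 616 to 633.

22 s

Compare a few routes:
616 → 631 → 633: 12+11 = 23
616 → 633: 22 = 22
The minimum is 22 s via 616 → 633.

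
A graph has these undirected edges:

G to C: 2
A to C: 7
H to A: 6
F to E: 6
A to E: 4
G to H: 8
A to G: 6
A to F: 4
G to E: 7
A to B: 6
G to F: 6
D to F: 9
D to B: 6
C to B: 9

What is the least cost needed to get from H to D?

Running Dijkstra from H:
H: 0
A: 6  (via H)
G: 8  (via H)
C: 10  (via G)
E: 10  (via A)
F: 10  (via A)
B: 12  (via A)
D: 18  (via B)
Shortest route: H–A–B–D = 18.

18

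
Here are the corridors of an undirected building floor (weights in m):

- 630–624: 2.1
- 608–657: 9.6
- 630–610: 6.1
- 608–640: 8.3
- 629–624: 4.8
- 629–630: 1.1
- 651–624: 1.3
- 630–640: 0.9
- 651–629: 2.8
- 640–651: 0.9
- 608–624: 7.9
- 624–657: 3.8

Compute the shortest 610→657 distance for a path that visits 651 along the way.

Best 610 to 651: 610–630–640–651 costing 7.9
Best 651 to 657: 651–624–657 costing 5.1
Total via 651: 7.9 + 5.1 = 13 m.

13 m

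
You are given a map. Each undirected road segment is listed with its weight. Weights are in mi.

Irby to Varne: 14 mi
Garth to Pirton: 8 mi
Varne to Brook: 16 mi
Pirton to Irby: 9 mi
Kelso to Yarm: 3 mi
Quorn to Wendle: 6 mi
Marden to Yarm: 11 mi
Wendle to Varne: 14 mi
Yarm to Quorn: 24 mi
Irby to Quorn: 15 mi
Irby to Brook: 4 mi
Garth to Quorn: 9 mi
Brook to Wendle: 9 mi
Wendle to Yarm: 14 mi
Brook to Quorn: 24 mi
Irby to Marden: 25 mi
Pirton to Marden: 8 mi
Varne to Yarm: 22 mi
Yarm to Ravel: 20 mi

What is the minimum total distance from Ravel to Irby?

Candidate routes:
Ravel - Yarm - Wendle - Brook - Irby: 20+14+9+4 = 47
Ravel - Yarm - Wendle - Quorn - Irby: 20+14+6+15 = 55
Ravel - Yarm - Marden - Pirton - Irby: 20+11+8+9 = 48
The minimum is 47 mi via Ravel - Yarm - Wendle - Brook - Irby.

47 mi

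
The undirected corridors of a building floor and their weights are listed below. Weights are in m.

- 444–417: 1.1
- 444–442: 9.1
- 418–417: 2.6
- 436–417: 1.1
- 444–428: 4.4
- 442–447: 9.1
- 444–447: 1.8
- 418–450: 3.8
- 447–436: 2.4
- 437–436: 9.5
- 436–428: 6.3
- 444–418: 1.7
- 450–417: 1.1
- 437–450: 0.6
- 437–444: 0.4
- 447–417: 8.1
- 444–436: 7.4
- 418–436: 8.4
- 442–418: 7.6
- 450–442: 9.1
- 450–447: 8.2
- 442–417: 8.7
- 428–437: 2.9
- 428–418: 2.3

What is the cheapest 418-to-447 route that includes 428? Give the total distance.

7.4 m

Shortest 418→428: 418 → 428 = 2.3
Best 428 to 447: 428 → 437 → 444 → 447 costing 5.1
Total via 428: 2.3 + 5.1 = 7.4 m.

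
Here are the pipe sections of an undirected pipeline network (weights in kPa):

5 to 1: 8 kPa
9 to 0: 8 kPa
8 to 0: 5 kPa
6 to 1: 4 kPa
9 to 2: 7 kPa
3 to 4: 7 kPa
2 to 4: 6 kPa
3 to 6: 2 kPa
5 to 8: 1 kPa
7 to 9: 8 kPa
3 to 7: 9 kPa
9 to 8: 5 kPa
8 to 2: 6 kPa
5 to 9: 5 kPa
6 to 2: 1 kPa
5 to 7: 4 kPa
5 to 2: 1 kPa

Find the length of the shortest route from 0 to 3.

Candidate routes:
0 → 8 → 5 → 2 → 6 → 3: 5+1+1+1+2 = 10
0 → 9 → 5 → 2 → 6 → 3: 8+5+1+1+2 = 17
0 → 8 → 2 → 6 → 3: 5+6+1+2 = 14
Cheapest is 0 → 8 → 5 → 2 → 6 → 3 at 10 kPa.

10 kPa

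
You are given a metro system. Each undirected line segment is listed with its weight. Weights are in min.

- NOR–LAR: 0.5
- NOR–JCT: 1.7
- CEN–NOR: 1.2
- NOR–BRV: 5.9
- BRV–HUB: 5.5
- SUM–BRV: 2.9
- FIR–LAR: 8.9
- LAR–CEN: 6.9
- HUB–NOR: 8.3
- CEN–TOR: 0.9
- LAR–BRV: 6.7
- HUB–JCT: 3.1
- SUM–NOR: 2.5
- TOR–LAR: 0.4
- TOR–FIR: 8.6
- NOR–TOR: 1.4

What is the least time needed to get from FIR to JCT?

11.1 min

Enumerating some paths:
FIR–LAR–NOR–JCT: 8.9+0.5+1.7 = 11.1
FIR–LAR–TOR–NOR–JCT: 8.9+0.4+1.4+1.7 = 12.4
FIR–TOR–LAR–NOR–JCT: 8.6+0.4+0.5+1.7 = 11.2
FIR–TOR–NOR–JCT: 8.6+1.4+1.7 = 11.7
The minimum is 11.1 min via FIR–LAR–NOR–JCT.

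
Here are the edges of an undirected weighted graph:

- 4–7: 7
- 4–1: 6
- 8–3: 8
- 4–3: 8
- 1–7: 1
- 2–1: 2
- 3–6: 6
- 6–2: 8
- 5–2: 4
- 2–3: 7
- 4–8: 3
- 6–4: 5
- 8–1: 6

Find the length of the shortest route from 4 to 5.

Compare a few routes:
4 → 8 → 1 → 2 → 5: 3+6+2+4 = 15
4 → 1 → 2 → 5: 6+2+4 = 12
4 → 7 → 1 → 2 → 5: 7+1+2+4 = 14
4 → 6 → 2 → 5: 5+8+4 = 17
Cheapest is 4 → 1 → 2 → 5 at 12.

12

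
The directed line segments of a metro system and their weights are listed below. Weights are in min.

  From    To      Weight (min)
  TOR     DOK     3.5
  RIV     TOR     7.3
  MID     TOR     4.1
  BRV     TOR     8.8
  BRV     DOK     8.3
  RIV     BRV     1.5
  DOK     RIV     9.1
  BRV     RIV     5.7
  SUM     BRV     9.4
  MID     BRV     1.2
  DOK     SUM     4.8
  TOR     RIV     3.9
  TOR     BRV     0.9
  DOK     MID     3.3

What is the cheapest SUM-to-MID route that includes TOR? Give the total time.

25 min

Shortest SUM→TOR: SUM → BRV → TOR = 18.2
Best TOR to MID: TOR → DOK → MID costing 6.8
Total via TOR: 18.2 + 6.8 = 25 min.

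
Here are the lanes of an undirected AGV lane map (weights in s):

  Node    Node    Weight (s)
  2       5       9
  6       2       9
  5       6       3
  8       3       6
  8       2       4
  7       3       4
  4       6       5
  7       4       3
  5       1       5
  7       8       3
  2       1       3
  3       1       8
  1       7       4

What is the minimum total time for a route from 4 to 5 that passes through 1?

Shortest 4→1: 4 → 7 → 1 = 7
Best 1 to 5: 1 → 5 costing 5
Total via 1: 7 + 5 = 12 s.

12 s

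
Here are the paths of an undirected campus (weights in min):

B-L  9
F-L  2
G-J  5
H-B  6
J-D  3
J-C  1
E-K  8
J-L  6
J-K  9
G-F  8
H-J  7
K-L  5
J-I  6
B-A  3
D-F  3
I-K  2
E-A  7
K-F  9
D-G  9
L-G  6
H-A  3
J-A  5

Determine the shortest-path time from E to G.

17 min

Compare a few routes:
E → A → J → G: 7+5+5 = 17
E → K → L → G: 8+5+6 = 19
E → K → I → J → G: 8+2+6+5 = 21
The minimum is 17 min via E → A → J → G.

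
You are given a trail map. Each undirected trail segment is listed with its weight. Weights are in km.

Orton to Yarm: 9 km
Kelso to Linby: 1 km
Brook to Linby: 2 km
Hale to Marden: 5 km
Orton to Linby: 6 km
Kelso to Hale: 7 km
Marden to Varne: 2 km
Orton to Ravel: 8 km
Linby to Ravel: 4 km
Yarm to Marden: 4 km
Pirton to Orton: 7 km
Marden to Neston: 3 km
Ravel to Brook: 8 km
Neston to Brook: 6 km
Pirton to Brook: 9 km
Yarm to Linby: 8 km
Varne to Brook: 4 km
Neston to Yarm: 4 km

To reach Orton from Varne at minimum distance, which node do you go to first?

Brook

Enumerating some paths:
Varne → Marden → Neston → Yarm → Orton: 2+3+4+9 = 18
Varne → Brook → Linby → Ravel → Orton: 4+2+4+8 = 18
Varne → Brook → Linby → Orton: 4+2+6 = 12
Varne → Marden → Yarm → Orton: 2+4+9 = 15
Cheapest is Varne → Brook → Linby → Orton at 12 km.
So from Varne the first move is to Brook.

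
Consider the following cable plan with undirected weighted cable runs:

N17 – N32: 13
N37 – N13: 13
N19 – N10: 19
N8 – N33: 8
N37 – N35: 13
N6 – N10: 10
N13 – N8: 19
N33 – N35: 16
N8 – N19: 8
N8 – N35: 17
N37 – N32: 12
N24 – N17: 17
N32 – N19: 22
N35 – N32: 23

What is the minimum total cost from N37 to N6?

Enumerating some paths:
N37 - N32 - N19 - N10 - N6: 12+22+19+10 = 63
N37 - N35 - N8 - N19 - N10 - N6: 13+17+8+19+10 = 67
N37 - N13 - N8 - N19 - N10 - N6: 13+19+8+19+10 = 69
Cheapest is N37 - N32 - N19 - N10 - N6 at 63.

63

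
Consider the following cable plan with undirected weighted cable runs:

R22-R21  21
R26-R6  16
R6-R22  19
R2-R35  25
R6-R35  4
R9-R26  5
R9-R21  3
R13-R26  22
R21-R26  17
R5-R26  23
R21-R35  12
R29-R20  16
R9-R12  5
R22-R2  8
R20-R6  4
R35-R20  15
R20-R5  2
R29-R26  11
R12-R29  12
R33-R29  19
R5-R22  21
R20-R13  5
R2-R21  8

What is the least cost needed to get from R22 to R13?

Compare a few routes:
R22 - R2 - R21 - R35 - R6 - R20 - R13: 8+8+12+4+4+5 = 41
R22 - R6 - R35 - R20 - R13: 19+4+15+5 = 43
R22 - R2 - R35 - R6 - R20 - R13: 8+25+4+4+5 = 46
R22 - R6 - R20 - R13: 19+4+5 = 28
The minimum is 28 via R22 - R6 - R20 - R13.

28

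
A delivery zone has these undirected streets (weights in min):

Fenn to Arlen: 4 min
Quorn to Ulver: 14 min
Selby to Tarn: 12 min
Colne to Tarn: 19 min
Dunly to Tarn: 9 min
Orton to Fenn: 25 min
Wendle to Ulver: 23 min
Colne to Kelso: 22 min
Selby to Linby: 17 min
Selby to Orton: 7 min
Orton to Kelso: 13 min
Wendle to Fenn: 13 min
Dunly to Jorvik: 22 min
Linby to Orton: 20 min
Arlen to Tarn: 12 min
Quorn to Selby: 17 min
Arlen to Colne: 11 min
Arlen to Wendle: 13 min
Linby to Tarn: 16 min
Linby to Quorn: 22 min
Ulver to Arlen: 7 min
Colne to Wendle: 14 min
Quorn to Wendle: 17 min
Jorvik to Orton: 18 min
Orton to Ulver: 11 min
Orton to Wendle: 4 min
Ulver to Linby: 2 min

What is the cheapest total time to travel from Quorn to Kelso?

34 min

Enumerating some paths:
Quorn → Wendle → Orton → Kelso: 17+4+13 = 34
Quorn → Selby → Orton → Kelso: 17+7+13 = 37
The minimum is 34 min via Quorn → Wendle → Orton → Kelso.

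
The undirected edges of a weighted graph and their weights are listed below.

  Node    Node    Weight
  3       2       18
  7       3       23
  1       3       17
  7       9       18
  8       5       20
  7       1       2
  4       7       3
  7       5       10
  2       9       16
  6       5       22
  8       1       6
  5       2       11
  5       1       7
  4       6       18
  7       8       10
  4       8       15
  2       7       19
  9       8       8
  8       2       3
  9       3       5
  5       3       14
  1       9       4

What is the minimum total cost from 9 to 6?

Shortest distances from 9:
9: 0
1: 4  (via 9)
3: 5  (via 9)
7: 6  (via 1)
8: 8  (via 9)
4: 9  (via 7)
2: 11  (via 8)
5: 11  (via 1)
6: 27  (via 4)
Shortest route: 9–1–7–4–6 = 27.

27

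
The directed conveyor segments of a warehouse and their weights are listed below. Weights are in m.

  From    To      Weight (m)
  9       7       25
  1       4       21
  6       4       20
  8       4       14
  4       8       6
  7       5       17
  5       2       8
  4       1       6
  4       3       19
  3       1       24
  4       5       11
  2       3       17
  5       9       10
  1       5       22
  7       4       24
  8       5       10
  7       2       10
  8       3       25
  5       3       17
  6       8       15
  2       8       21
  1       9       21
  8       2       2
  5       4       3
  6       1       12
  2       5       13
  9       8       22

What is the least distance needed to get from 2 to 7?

Candidate routes:
2 - 8 - 5 - 9 - 7: 21+10+10+25 = 66
2 - 5 - 9 - 7: 13+10+25 = 48
The minimum is 48 m via 2 - 5 - 9 - 7.

48 m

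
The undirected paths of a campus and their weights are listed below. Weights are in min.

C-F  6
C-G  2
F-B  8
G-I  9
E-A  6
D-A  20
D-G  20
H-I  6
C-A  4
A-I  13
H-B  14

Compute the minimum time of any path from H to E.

Shortest distances from H:
H: 0
I: 6  (via H)
B: 14  (via H)
G: 15  (via I)
C: 17  (via G)
A: 19  (via I)
F: 22  (via B)
E: 25  (via A)
Shortest route: H–I–A–E = 25 min.

25 min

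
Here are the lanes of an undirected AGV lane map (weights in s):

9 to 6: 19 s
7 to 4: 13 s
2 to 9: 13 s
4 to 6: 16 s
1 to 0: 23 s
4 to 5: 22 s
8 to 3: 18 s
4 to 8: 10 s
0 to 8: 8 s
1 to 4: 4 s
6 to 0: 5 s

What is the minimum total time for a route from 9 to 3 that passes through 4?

63 s

Shortest 9→4: 9–6–4 = 35
Best 4 to 3: 4–8–3 costing 28
Total via 4: 35 + 28 = 63 s.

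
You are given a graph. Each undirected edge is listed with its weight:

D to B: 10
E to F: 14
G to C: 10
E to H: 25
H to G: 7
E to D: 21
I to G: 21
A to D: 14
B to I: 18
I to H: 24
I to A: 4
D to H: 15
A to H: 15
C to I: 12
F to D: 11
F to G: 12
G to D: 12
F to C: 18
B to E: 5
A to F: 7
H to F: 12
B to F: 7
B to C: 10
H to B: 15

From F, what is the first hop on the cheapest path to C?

Enumerating some paths:
F - G - C: 12+10 = 22
F - B - C: 7+10 = 17
F - A - I - C: 7+4+12 = 23
F - C: 18 = 18
The minimum is 17 via F - B - C.
So from F the first move is to B.

B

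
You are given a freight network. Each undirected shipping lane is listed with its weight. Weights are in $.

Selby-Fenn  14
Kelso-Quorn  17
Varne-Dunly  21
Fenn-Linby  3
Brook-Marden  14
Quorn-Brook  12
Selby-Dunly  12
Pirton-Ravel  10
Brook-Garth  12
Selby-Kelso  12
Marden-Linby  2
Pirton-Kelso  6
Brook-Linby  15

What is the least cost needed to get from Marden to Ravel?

Candidate routes:
Marden → Linby → Brook → Quorn → Kelso → Pirton → Ravel: 2+15+12+17+6+10 = 62
Marden → Brook → Quorn → Kelso → Pirton → Ravel: 14+12+17+6+10 = 59
Marden → Linby → Fenn → Selby → Kelso → Pirton → Ravel: 2+3+14+12+6+10 = 47
The minimum is $47 via Marden → Linby → Fenn → Selby → Kelso → Pirton → Ravel.

$47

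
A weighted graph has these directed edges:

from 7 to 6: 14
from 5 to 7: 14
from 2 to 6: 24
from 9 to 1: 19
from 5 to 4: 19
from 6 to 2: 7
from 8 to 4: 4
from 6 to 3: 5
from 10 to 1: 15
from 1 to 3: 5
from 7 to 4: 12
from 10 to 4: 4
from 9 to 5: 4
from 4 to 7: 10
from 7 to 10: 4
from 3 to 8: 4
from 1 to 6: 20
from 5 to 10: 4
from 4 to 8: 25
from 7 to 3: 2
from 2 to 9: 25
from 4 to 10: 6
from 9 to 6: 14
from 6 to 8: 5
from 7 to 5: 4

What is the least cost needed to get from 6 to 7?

19

Enumerating some paths:
6 → 8 → 4 → 7: 5+4+10 = 19
6 → 3 → 8 → 4 → 7: 5+4+4+10 = 23
Cheapest is 6 → 8 → 4 → 7 at 19.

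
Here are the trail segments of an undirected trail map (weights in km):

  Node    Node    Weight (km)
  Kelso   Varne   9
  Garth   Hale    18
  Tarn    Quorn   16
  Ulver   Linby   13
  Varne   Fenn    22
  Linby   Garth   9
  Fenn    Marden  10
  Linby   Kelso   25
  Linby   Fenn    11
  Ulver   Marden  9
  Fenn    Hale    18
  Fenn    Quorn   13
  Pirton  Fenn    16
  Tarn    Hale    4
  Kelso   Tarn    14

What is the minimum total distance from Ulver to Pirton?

Running Dijkstra from Ulver:
Ulver: 0
Marden: 9  (via Ulver)
Linby: 13  (via Ulver)
Fenn: 19  (via Marden)
Garth: 22  (via Linby)
Quorn: 32  (via Fenn)
Pirton: 35  (via Fenn)
Shortest route: Ulver–Marden–Fenn–Pirton = 35 km.

35 km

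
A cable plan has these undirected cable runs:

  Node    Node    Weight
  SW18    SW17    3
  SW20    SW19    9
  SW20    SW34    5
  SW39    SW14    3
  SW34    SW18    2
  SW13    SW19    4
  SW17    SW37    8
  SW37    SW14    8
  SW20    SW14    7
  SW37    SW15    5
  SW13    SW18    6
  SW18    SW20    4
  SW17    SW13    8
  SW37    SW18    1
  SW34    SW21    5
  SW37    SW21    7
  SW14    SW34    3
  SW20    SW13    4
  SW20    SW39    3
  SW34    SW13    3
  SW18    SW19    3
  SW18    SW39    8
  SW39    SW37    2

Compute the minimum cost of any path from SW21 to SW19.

Running Dijkstra from SW21:
SW21: 0
SW34: 5  (via SW21)
SW37: 7  (via SW21)
SW18: 7  (via SW34)
SW14: 8  (via SW34)
SW13: 8  (via SW34)
SW39: 9  (via SW37)
SW17: 10  (via SW18)
SW19: 10  (via SW18)
Shortest route: SW21 → SW34 → SW18 → SW19 = 10.

10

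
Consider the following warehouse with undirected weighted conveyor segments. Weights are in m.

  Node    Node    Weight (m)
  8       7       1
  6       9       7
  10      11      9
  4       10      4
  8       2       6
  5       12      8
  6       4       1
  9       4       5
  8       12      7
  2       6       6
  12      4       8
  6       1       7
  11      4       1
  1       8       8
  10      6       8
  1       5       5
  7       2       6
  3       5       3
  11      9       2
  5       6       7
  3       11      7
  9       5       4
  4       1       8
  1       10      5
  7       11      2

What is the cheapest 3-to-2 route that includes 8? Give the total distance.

16 m

Best 3 to 8: 3–11–7–8 costing 10
Shortest 8→2: 8–2 = 6
Total via 8: 10 + 6 = 16 m.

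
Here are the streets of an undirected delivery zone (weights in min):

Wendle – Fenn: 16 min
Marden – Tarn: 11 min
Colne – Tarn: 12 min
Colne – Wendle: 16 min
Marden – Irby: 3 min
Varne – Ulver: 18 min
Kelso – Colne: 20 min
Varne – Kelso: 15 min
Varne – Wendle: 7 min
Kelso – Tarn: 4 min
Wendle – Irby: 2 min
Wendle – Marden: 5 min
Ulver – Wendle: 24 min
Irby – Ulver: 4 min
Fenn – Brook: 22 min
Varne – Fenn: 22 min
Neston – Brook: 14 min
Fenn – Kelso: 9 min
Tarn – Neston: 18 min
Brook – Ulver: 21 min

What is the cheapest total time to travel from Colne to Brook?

Shortest distances from Colne:
Colne: 0
Tarn: 12  (via Colne)
Wendle: 16  (via Colne)
Kelso: 16  (via Tarn)
Irby: 18  (via Wendle)
Marden: 21  (via Wendle)
Ulver: 22  (via Irby)
Varne: 23  (via Wendle)
Fenn: 25  (via Kelso)
Neston: 30  (via Tarn)
Brook: 43  (via Ulver)
Shortest route: Colne–Wendle–Irby–Ulver–Brook = 43 min.

43 min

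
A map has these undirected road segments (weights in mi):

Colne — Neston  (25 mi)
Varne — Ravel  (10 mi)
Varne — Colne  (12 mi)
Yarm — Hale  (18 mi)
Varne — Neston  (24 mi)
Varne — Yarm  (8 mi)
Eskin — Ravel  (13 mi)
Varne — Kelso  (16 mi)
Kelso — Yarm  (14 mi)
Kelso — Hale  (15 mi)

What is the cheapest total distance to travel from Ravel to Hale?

Running Dijkstra from Ravel:
Ravel: 0
Varne: 10  (via Ravel)
Eskin: 13  (via Ravel)
Yarm: 18  (via Varne)
Colne: 22  (via Varne)
Kelso: 26  (via Varne)
Neston: 34  (via Varne)
Hale: 36  (via Yarm)
Shortest route: Ravel–Varne–Yarm–Hale = 36 mi.

36 mi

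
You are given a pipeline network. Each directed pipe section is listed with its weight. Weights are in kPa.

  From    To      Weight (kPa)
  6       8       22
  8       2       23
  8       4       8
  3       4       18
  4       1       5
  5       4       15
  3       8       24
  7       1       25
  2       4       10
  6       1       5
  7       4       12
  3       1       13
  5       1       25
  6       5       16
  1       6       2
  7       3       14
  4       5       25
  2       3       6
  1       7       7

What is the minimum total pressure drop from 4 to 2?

Candidate routes:
4 - 5 - 1 - 7 - 3 - 8 - 2: 25+25+7+14+24+23 = 118
4 - 1 - 7 - 3 - 8 - 2: 5+7+14+24+23 = 73
4 - 5 - 1 - 6 - 8 - 2: 25+25+2+22+23 = 97
4 - 1 - 6 - 8 - 2: 5+2+22+23 = 52
Cheapest is 4 - 1 - 6 - 8 - 2 at 52 kPa.

52 kPa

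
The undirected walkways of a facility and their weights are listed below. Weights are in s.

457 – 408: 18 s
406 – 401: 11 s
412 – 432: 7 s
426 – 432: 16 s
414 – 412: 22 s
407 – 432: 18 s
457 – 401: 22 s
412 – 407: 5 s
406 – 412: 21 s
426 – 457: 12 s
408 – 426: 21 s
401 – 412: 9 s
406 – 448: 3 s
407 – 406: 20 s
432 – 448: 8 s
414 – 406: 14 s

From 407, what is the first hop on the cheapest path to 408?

412

Candidate routes:
407–412–401–457–408: 5+9+22+18 = 54
407–412–432–426–408: 5+7+16+21 = 49
Cheapest is 407–412–432–426–408 at 49 s.
So from 407 the first move is to 412.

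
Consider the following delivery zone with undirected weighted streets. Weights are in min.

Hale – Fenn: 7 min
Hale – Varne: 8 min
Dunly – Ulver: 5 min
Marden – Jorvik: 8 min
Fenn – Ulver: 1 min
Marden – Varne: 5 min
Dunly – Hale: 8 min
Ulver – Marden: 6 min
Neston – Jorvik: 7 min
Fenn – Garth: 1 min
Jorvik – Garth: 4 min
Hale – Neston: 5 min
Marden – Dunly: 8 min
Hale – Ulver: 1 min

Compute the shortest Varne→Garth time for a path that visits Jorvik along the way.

Shortest Varne→Jorvik: Varne → Marden → Jorvik = 13
Shortest Jorvik→Garth: Jorvik → Garth = 4
Total via Jorvik: 13 + 4 = 17 min.

17 min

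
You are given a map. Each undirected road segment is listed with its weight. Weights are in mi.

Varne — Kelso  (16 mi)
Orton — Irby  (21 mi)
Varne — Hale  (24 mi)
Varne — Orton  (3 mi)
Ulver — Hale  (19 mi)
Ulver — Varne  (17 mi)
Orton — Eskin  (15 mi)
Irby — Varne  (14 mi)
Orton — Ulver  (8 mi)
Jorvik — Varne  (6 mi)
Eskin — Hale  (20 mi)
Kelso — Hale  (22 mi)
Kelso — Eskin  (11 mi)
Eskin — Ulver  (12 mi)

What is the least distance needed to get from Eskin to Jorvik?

Shortest distances from Eskin:
Eskin: 0
Kelso: 11  (via Eskin)
Ulver: 12  (via Eskin)
Orton: 15  (via Eskin)
Varne: 18  (via Orton)
Hale: 20  (via Eskin)
Jorvik: 24  (via Varne)
Shortest route: Eskin → Orton → Varne → Jorvik = 24 mi.

24 mi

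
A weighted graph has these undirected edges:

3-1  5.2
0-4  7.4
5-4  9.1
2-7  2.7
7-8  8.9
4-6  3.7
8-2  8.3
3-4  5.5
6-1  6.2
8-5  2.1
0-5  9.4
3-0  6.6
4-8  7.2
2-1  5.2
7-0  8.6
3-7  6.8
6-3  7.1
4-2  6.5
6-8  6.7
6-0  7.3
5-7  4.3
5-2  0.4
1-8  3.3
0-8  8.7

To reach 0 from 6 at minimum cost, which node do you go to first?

Enumerating some paths:
6–0: 7.3 = 7.3
6–3–0: 7.1+6.6 = 13.7
6–4–0: 3.7+7.4 = 11.1
Cheapest is 6–0 at 7.3.
So from 6 the first move is to 0.

0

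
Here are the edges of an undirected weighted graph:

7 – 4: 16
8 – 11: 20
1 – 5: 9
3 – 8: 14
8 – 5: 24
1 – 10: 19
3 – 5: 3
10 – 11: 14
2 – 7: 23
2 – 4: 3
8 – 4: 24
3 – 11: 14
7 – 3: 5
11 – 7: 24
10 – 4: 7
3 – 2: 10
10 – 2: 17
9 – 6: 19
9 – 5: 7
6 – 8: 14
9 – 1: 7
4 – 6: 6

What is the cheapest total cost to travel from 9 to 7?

Shortest distances from 9:
9: 0
1: 7  (via 9)
5: 7  (via 9)
3: 10  (via 5)
7: 15  (via 3)
Shortest route: 9 → 5 → 3 → 7 = 15.

15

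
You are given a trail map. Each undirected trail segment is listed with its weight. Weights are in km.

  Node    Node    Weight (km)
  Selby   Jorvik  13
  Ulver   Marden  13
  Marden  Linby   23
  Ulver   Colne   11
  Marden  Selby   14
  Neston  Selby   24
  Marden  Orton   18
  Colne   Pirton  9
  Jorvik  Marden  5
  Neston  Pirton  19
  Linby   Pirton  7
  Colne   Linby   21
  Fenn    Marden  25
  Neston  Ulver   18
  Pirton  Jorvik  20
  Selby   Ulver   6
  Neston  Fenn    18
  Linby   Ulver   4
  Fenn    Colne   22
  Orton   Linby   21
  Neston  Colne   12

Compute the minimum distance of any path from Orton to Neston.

Candidate routes:
Orton–Linby–Ulver–Neston: 21+4+18 = 43
Orton–Linby–Pirton–Neston: 21+7+19 = 47
The minimum is 43 km via Orton–Linby–Ulver–Neston.

43 km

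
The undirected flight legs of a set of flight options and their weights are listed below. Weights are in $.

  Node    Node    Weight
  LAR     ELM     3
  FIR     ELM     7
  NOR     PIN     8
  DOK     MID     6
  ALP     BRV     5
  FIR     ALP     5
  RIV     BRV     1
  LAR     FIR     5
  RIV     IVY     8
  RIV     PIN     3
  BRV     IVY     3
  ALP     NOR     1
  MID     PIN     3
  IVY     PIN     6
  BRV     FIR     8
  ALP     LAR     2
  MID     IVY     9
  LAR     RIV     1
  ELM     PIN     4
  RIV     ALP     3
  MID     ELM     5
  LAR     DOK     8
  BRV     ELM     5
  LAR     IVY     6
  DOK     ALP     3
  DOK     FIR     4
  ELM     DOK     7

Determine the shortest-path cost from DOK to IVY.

Shortest distances from DOK:
DOK: 0
ALP: 3  (via DOK)
NOR: 4  (via ALP)
FIR: 4  (via DOK)
LAR: 5  (via ALP)
RIV: 6  (via ALP)
MID: 6  (via DOK)
BRV: 7  (via RIV)
ELM: 7  (via DOK)
PIN: 9  (via RIV)
IVY: 10  (via BRV)
Shortest route: DOK → ALP → RIV → BRV → IVY = $10.

$10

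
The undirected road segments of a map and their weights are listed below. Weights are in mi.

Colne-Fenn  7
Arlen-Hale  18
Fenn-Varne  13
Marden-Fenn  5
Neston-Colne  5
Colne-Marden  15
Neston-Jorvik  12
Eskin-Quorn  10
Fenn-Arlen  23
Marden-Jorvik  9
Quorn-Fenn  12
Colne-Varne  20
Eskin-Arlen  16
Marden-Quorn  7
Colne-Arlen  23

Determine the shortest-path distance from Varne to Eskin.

Running Dijkstra from Varne:
Varne: 0
Fenn: 13  (via Varne)
Marden: 18  (via Fenn)
Colne: 20  (via Varne)
Neston: 25  (via Colne)
Quorn: 25  (via Fenn)
Jorvik: 27  (via Marden)
Eskin: 35  (via Quorn)
Shortest route: Varne–Fenn–Quorn–Eskin = 35 mi.

35 mi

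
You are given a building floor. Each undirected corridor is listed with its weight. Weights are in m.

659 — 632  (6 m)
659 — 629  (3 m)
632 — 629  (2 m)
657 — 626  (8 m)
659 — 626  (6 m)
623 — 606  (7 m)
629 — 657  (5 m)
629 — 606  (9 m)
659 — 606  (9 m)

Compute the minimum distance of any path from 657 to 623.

Settle nodes by increasing distance from 657:
657: 0
629: 5  (via 657)
632: 7  (via 629)
626: 8  (via 657)
659: 8  (via 629)
606: 14  (via 629)
623: 21  (via 606)
Shortest route: 657 → 629 → 606 → 623 = 21 m.

21 m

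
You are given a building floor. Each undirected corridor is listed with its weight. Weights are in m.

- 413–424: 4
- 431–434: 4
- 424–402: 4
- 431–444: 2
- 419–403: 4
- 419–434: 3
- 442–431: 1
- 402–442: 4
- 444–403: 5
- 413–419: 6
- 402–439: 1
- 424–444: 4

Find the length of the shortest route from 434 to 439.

Enumerating some paths:
434–431–444–424–402–439: 4+2+4+4+1 = 15
434–431–442–402–439: 4+1+4+1 = 10
434–419–413–424–402–439: 3+6+4+4+1 = 18
The minimum is 10 m via 434–431–442–402–439.

10 m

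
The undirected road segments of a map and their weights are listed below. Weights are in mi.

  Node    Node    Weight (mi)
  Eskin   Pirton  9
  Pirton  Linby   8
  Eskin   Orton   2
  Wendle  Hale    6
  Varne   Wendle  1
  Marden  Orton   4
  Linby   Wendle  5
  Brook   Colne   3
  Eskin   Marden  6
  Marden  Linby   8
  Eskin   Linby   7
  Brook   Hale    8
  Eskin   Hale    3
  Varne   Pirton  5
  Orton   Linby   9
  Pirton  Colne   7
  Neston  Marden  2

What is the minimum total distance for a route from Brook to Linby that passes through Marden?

Shortest Brook→Marden: Brook → Hale → Eskin → Marden = 17
Shortest Marden→Linby: Marden → Linby = 8
Total via Marden: 17 + 8 = 25 mi.

25 mi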